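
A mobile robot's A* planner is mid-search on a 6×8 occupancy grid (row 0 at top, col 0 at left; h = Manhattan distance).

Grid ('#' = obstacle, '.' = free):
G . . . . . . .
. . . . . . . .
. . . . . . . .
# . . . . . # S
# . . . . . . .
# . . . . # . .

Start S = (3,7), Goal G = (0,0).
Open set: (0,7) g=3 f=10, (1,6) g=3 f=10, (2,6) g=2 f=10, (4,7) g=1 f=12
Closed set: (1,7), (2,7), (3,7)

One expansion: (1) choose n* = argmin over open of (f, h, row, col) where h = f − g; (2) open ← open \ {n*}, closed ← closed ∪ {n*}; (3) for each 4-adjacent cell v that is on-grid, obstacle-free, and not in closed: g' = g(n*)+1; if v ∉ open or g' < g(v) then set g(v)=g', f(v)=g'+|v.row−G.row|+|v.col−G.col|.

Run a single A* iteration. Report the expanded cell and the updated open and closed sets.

expanded=(0,7); open=[(0,6) g=4 f=10, (1,6) g=3 f=10, (2,6) g=2 f=10, (4,7) g=1 f=12]; closed=[(0,7), (1,7), (2,7), (3,7)]

step 1: expand (0,7) (f=10, h=7) → closed; open now [(0,6) g=4 f=10, (1,6) g=3 f=10, (2,6) g=2 f=10, (4,7) g=1 f=12]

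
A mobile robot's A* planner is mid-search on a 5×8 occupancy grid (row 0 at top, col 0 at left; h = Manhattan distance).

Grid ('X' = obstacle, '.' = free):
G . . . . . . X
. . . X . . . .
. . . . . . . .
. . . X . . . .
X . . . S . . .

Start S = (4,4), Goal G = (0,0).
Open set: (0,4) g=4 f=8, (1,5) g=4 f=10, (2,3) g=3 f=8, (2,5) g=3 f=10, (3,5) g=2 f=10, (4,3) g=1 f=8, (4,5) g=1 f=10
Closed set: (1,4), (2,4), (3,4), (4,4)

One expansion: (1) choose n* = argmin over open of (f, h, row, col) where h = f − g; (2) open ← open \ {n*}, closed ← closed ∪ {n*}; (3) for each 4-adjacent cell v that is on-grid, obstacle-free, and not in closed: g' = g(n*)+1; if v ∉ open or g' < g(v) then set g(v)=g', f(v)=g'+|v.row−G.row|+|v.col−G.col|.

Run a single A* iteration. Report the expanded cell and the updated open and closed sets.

step 1: expand (0,4) (f=8, h=4) → closed; open now [(0,3) g=5 f=8, (0,5) g=5 f=10, (1,5) g=4 f=10, (2,3) g=3 f=8, (2,5) g=3 f=10, (3,5) g=2 f=10, (4,3) g=1 f=8, (4,5) g=1 f=10]

expanded=(0,4); open=[(0,3) g=5 f=8, (0,5) g=5 f=10, (1,5) g=4 f=10, (2,3) g=3 f=8, (2,5) g=3 f=10, (3,5) g=2 f=10, (4,3) g=1 f=8, (4,5) g=1 f=10]; closed=[(0,4), (1,4), (2,4), (3,4), (4,4)]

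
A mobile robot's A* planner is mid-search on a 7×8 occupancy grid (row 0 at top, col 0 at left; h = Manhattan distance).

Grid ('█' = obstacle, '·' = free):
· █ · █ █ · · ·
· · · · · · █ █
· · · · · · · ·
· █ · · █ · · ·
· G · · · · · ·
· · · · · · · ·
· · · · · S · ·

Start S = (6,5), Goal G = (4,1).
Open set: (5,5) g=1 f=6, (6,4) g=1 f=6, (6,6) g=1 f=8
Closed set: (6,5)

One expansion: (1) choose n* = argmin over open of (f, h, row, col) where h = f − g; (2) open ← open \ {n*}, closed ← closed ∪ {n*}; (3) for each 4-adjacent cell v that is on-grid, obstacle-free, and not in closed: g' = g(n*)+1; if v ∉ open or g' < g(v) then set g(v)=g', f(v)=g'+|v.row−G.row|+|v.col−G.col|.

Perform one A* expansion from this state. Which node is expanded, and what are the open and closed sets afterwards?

expanded=(5,5); open=[(4,5) g=2 f=6, (5,4) g=2 f=6, (5,6) g=2 f=8, (6,4) g=1 f=6, (6,6) g=1 f=8]; closed=[(5,5), (6,5)]

step 1: expand (5,5) (f=6, h=5) → closed; open now [(4,5) g=2 f=6, (5,4) g=2 f=6, (5,6) g=2 f=8, (6,4) g=1 f=6, (6,6) g=1 f=8]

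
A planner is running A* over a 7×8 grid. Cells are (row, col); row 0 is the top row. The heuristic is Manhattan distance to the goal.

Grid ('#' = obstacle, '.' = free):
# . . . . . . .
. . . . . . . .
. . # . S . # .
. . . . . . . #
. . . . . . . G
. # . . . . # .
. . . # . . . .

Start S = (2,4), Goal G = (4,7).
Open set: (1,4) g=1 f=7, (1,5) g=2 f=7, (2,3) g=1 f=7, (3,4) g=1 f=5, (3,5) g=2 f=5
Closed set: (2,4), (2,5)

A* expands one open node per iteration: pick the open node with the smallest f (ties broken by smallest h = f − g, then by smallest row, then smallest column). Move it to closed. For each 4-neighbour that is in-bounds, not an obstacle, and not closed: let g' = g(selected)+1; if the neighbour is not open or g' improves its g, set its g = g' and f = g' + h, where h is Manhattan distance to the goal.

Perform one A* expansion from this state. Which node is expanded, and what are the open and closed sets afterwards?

expanded=(3,5); open=[(1,4) g=1 f=7, (1,5) g=2 f=7, (2,3) g=1 f=7, (3,4) g=1 f=5, (3,6) g=3 f=5, (4,5) g=3 f=5]; closed=[(2,4), (2,5), (3,5)]

step 1: expand (3,5) (f=5, h=3) → closed; open now [(1,4) g=1 f=7, (1,5) g=2 f=7, (2,3) g=1 f=7, (3,4) g=1 f=5, (3,6) g=3 f=5, (4,5) g=3 f=5]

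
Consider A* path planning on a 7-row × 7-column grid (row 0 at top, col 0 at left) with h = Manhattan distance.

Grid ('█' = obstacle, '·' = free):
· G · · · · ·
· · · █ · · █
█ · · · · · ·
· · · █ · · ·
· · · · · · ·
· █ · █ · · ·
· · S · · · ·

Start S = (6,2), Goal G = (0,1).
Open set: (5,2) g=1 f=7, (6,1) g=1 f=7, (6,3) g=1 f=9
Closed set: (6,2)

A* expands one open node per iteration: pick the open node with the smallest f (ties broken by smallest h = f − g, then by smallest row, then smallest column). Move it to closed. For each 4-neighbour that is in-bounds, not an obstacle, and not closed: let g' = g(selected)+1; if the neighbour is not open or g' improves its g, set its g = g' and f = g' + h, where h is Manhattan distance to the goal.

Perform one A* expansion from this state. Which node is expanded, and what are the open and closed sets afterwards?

step 1: expand (5,2) (f=7, h=6) → closed; open now [(4,2) g=2 f=7, (6,1) g=1 f=7, (6,3) g=1 f=9]

expanded=(5,2); open=[(4,2) g=2 f=7, (6,1) g=1 f=7, (6,3) g=1 f=9]; closed=[(5,2), (6,2)]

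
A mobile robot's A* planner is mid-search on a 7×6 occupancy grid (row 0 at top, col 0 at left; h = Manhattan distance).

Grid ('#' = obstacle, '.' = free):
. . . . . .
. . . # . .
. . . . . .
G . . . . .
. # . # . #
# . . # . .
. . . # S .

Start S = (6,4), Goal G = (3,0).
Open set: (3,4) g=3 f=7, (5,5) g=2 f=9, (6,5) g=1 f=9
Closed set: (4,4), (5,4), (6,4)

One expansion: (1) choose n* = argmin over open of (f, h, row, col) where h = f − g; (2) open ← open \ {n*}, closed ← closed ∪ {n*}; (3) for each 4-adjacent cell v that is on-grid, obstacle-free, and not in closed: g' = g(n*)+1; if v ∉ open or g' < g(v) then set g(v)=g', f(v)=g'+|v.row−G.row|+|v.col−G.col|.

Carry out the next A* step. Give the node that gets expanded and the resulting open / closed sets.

expanded=(3,4); open=[(2,4) g=4 f=9, (3,3) g=4 f=7, (3,5) g=4 f=9, (5,5) g=2 f=9, (6,5) g=1 f=9]; closed=[(3,4), (4,4), (5,4), (6,4)]

step 1: expand (3,4) (f=7, h=4) → closed; open now [(2,4) g=4 f=9, (3,3) g=4 f=7, (3,5) g=4 f=9, (5,5) g=2 f=9, (6,5) g=1 f=9]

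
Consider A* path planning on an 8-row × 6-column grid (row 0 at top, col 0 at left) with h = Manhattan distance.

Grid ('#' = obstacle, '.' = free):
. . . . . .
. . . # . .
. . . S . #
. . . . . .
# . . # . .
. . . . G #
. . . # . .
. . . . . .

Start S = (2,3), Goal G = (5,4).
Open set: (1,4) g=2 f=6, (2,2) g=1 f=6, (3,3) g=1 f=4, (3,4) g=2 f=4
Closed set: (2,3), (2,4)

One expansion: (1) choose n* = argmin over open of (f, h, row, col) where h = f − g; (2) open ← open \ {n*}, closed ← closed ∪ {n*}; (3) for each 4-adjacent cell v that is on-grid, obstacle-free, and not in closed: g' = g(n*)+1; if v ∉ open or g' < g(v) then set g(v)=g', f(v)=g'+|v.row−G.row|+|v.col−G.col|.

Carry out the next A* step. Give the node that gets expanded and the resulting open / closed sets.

step 1: expand (3,4) (f=4, h=2) → closed; open now [(1,4) g=2 f=6, (2,2) g=1 f=6, (3,3) g=1 f=4, (3,5) g=3 f=6, (4,4) g=3 f=4]

expanded=(3,4); open=[(1,4) g=2 f=6, (2,2) g=1 f=6, (3,3) g=1 f=4, (3,5) g=3 f=6, (4,4) g=3 f=4]; closed=[(2,3), (2,4), (3,4)]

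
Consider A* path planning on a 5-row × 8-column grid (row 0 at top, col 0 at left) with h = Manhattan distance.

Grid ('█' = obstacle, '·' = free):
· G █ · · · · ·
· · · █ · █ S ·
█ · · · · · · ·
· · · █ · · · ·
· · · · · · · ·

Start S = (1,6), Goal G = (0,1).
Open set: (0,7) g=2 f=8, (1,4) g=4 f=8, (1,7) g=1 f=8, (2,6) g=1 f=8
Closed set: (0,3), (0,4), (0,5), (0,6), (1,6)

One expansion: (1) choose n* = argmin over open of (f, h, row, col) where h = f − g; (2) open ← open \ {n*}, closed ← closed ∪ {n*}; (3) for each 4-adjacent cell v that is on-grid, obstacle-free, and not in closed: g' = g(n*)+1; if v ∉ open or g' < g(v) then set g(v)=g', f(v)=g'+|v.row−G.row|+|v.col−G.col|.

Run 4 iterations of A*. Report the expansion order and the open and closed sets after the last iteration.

step 1: expand (1,4) (f=8, h=4) → closed; open now [(0,7) g=2 f=8, (1,7) g=1 f=8, (2,4) g=5 f=10, (2,6) g=1 f=8]
step 2: expand (0,7) (f=8, h=6) → closed; open now [(1,7) g=1 f=8, (2,4) g=5 f=10, (2,6) g=1 f=8]
step 3: expand (1,7) (f=8, h=7) → closed; open now [(2,4) g=5 f=10, (2,6) g=1 f=8, (2,7) g=2 f=10]
step 4: expand (2,6) (f=8, h=7) → closed; open now [(2,4) g=5 f=10, (2,5) g=2 f=8, (2,7) g=2 f=10, (3,6) g=2 f=10]

order=[(1,4) → (0,7) → (1,7) → (2,6)]; open=[(2,4) g=5 f=10, (2,5) g=2 f=8, (2,7) g=2 f=10, (3,6) g=2 f=10]; closed=[(0,3), (0,4), (0,5), (0,6), (0,7), (1,4), (1,6), (1,7), (2,6)]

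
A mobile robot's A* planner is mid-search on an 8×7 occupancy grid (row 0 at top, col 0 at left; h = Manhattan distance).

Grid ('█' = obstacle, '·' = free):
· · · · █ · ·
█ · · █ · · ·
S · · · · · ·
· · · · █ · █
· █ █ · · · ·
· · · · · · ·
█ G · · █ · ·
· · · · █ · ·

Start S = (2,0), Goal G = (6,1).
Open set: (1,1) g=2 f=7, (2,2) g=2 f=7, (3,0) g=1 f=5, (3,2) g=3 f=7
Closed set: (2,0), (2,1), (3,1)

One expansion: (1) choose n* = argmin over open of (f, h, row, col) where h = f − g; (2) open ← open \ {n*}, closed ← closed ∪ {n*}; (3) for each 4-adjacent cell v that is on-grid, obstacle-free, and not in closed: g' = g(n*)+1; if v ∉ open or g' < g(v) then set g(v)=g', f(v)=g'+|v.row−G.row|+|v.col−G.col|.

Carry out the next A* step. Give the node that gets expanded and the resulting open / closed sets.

expanded=(3,0); open=[(1,1) g=2 f=7, (2,2) g=2 f=7, (3,2) g=3 f=7, (4,0) g=2 f=5]; closed=[(2,0), (2,1), (3,0), (3,1)]

step 1: expand (3,0) (f=5, h=4) → closed; open now [(1,1) g=2 f=7, (2,2) g=2 f=7, (3,2) g=3 f=7, (4,0) g=2 f=5]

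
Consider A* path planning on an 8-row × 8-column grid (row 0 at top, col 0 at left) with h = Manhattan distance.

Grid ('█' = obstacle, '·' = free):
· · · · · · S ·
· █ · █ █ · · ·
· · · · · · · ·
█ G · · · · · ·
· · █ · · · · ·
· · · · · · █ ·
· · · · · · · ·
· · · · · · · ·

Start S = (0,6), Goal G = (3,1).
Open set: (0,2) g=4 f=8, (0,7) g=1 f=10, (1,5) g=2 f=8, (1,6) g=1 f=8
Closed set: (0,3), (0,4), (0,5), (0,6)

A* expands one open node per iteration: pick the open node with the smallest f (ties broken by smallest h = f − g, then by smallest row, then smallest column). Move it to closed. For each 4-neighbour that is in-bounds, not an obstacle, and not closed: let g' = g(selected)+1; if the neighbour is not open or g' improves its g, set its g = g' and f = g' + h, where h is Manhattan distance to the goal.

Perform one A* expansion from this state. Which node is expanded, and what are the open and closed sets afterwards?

step 1: expand (0,2) (f=8, h=4) → closed; open now [(0,1) g=5 f=8, (0,7) g=1 f=10, (1,2) g=5 f=8, (1,5) g=2 f=8, (1,6) g=1 f=8]

expanded=(0,2); open=[(0,1) g=5 f=8, (0,7) g=1 f=10, (1,2) g=5 f=8, (1,5) g=2 f=8, (1,6) g=1 f=8]; closed=[(0,2), (0,3), (0,4), (0,5), (0,6)]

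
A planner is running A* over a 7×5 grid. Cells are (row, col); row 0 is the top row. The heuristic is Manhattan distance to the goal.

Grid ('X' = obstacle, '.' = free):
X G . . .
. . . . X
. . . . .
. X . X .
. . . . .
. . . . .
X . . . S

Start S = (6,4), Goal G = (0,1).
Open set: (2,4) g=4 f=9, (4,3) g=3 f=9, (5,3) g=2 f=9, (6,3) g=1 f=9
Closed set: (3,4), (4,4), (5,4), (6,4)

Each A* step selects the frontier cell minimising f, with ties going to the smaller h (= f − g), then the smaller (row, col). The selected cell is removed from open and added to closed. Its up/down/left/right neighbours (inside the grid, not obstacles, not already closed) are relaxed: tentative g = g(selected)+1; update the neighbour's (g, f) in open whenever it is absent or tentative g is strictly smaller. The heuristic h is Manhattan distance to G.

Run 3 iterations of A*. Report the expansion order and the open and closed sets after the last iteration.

step 1: expand (2,4) (f=9, h=5) → closed; open now [(2,3) g=5 f=9, (4,3) g=3 f=9, (5,3) g=2 f=9, (6,3) g=1 f=9]
step 2: expand (2,3) (f=9, h=4) → closed; open now [(1,3) g=6 f=9, (2,2) g=6 f=9, (4,3) g=3 f=9, (5,3) g=2 f=9, (6,3) g=1 f=9]
step 3: expand (1,3) (f=9, h=3) → closed; open now [(0,3) g=7 f=9, (1,2) g=7 f=9, (2,2) g=6 f=9, (4,3) g=3 f=9, (5,3) g=2 f=9, (6,3) g=1 f=9]

order=[(2,4) → (2,3) → (1,3)]; open=[(0,3) g=7 f=9, (1,2) g=7 f=9, (2,2) g=6 f=9, (4,3) g=3 f=9, (5,3) g=2 f=9, (6,3) g=1 f=9]; closed=[(1,3), (2,3), (2,4), (3,4), (4,4), (5,4), (6,4)]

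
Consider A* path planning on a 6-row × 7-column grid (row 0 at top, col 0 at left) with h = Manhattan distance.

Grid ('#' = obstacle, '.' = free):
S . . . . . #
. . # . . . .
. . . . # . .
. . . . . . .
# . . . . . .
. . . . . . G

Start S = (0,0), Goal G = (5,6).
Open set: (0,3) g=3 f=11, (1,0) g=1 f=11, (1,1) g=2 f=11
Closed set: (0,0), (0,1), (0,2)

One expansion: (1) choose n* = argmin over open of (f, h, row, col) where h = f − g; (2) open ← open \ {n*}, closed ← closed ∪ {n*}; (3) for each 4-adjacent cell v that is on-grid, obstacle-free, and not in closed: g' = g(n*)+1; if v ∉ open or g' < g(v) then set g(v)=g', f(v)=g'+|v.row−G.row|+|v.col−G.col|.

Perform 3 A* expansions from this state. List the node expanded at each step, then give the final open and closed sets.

step 1: expand (0,3) (f=11, h=8) → closed; open now [(0,4) g=4 f=11, (1,0) g=1 f=11, (1,1) g=2 f=11, (1,3) g=4 f=11]
step 2: expand (0,4) (f=11, h=7) → closed; open now [(0,5) g=5 f=11, (1,0) g=1 f=11, (1,1) g=2 f=11, (1,3) g=4 f=11, (1,4) g=5 f=11]
step 3: expand (0,5) (f=11, h=6) → closed; open now [(1,0) g=1 f=11, (1,1) g=2 f=11, (1,3) g=4 f=11, (1,4) g=5 f=11, (1,5) g=6 f=11]

order=[(0,3) → (0,4) → (0,5)]; open=[(1,0) g=1 f=11, (1,1) g=2 f=11, (1,3) g=4 f=11, (1,4) g=5 f=11, (1,5) g=6 f=11]; closed=[(0,0), (0,1), (0,2), (0,3), (0,4), (0,5)]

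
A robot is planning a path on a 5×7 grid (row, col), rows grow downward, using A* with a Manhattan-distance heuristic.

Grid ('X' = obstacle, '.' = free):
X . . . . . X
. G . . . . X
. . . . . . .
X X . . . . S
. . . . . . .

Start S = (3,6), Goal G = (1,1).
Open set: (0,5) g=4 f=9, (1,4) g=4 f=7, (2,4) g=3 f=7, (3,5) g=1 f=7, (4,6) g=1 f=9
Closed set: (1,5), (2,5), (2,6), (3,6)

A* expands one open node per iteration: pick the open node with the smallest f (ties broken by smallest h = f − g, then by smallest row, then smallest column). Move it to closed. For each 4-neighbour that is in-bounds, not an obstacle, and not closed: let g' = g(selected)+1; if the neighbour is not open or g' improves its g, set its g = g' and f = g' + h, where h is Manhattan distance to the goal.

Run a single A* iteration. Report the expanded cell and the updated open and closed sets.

step 1: expand (1,4) (f=7, h=3) → closed; open now [(0,4) g=5 f=9, (0,5) g=4 f=9, (1,3) g=5 f=7, (2,4) g=3 f=7, (3,5) g=1 f=7, (4,6) g=1 f=9]

expanded=(1,4); open=[(0,4) g=5 f=9, (0,5) g=4 f=9, (1,3) g=5 f=7, (2,4) g=3 f=7, (3,5) g=1 f=7, (4,6) g=1 f=9]; closed=[(1,4), (1,5), (2,5), (2,6), (3,6)]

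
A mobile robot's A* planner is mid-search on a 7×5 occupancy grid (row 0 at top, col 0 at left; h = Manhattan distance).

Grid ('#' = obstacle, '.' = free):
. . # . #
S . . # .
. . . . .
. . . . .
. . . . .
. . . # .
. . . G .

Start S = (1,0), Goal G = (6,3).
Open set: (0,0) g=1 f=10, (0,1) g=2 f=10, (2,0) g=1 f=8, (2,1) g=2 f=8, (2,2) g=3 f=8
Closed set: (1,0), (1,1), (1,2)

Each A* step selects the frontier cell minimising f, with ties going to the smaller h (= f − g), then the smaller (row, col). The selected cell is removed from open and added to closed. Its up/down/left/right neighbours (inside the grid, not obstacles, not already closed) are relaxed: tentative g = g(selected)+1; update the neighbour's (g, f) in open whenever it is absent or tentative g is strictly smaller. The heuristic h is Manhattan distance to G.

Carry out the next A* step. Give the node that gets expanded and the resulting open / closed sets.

step 1: expand (2,2) (f=8, h=5) → closed; open now [(0,0) g=1 f=10, (0,1) g=2 f=10, (2,0) g=1 f=8, (2,1) g=2 f=8, (2,3) g=4 f=8, (3,2) g=4 f=8]

expanded=(2,2); open=[(0,0) g=1 f=10, (0,1) g=2 f=10, (2,0) g=1 f=8, (2,1) g=2 f=8, (2,3) g=4 f=8, (3,2) g=4 f=8]; closed=[(1,0), (1,1), (1,2), (2,2)]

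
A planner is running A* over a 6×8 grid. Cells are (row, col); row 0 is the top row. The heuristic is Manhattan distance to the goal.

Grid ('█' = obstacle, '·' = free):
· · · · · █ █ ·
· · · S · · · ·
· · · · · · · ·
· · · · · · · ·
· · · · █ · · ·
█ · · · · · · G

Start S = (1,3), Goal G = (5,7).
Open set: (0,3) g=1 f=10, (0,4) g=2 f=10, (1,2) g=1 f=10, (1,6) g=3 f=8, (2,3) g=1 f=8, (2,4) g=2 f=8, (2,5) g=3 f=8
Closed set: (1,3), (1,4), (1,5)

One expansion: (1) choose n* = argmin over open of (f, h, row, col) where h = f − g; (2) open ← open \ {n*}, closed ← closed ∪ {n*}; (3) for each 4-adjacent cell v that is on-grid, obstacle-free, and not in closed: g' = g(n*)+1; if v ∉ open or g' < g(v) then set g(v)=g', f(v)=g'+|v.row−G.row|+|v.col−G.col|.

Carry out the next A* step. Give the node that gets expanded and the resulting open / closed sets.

step 1: expand (1,6) (f=8, h=5) → closed; open now [(0,3) g=1 f=10, (0,4) g=2 f=10, (1,2) g=1 f=10, (1,7) g=4 f=8, (2,3) g=1 f=8, (2,4) g=2 f=8, (2,5) g=3 f=8, (2,6) g=4 f=8]

expanded=(1,6); open=[(0,3) g=1 f=10, (0,4) g=2 f=10, (1,2) g=1 f=10, (1,7) g=4 f=8, (2,3) g=1 f=8, (2,4) g=2 f=8, (2,5) g=3 f=8, (2,6) g=4 f=8]; closed=[(1,3), (1,4), (1,5), (1,6)]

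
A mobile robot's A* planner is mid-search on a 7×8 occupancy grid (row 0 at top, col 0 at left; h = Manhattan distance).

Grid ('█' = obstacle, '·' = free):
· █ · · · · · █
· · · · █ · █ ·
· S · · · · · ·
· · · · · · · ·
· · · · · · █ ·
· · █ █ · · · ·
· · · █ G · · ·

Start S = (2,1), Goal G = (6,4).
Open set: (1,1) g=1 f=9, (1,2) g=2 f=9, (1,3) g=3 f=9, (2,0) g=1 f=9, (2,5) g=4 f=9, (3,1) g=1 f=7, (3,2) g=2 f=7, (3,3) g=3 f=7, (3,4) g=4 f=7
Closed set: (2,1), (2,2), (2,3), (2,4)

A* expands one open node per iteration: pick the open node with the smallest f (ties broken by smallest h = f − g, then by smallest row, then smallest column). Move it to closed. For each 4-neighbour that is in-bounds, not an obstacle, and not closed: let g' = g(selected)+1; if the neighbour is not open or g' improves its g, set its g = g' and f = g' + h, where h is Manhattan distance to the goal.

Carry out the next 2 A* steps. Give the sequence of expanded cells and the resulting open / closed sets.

step 1: expand (3,4) (f=7, h=3) → closed; open now [(1,1) g=1 f=9, (1,2) g=2 f=9, (1,3) g=3 f=9, (2,0) g=1 f=9, (2,5) g=4 f=9, (3,1) g=1 f=7, (3,2) g=2 f=7, (3,3) g=3 f=7, (3,5) g=5 f=9, (4,4) g=5 f=7]
step 2: expand (4,4) (f=7, h=2) → closed; open now [(1,1) g=1 f=9, (1,2) g=2 f=9, (1,3) g=3 f=9, (2,0) g=1 f=9, (2,5) g=4 f=9, (3,1) g=1 f=7, (3,2) g=2 f=7, (3,3) g=3 f=7, (3,5) g=5 f=9, (4,3) g=6 f=9, (4,5) g=6 f=9, (5,4) g=6 f=7]

order=[(3,4) → (4,4)]; open=[(1,1) g=1 f=9, (1,2) g=2 f=9, (1,3) g=3 f=9, (2,0) g=1 f=9, (2,5) g=4 f=9, (3,1) g=1 f=7, (3,2) g=2 f=7, (3,3) g=3 f=7, (3,5) g=5 f=9, (4,3) g=6 f=9, (4,5) g=6 f=9, (5,4) g=6 f=7]; closed=[(2,1), (2,2), (2,3), (2,4), (3,4), (4,4)]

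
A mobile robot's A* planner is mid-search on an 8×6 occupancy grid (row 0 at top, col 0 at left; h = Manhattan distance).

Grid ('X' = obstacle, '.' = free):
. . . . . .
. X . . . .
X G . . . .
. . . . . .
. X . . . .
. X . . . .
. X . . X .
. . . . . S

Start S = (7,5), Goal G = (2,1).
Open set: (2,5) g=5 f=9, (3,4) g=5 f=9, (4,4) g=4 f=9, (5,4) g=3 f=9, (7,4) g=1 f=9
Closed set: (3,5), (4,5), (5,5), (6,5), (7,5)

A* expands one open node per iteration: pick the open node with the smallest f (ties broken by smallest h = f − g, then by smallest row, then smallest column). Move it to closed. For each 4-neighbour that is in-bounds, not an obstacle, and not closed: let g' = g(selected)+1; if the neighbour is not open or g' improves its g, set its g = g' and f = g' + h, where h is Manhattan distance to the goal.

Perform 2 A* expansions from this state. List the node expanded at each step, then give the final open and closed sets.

order=[(2,5) → (2,4)]; open=[(1,4) g=7 f=11, (1,5) g=6 f=11, (2,3) g=7 f=9, (3,4) g=5 f=9, (4,4) g=4 f=9, (5,4) g=3 f=9, (7,4) g=1 f=9]; closed=[(2,4), (2,5), (3,5), (4,5), (5,5), (6,5), (7,5)]

step 1: expand (2,5) (f=9, h=4) → closed; open now [(1,5) g=6 f=11, (2,4) g=6 f=9, (3,4) g=5 f=9, (4,4) g=4 f=9, (5,4) g=3 f=9, (7,4) g=1 f=9]
step 2: expand (2,4) (f=9, h=3) → closed; open now [(1,4) g=7 f=11, (1,5) g=6 f=11, (2,3) g=7 f=9, (3,4) g=5 f=9, (4,4) g=4 f=9, (5,4) g=3 f=9, (7,4) g=1 f=9]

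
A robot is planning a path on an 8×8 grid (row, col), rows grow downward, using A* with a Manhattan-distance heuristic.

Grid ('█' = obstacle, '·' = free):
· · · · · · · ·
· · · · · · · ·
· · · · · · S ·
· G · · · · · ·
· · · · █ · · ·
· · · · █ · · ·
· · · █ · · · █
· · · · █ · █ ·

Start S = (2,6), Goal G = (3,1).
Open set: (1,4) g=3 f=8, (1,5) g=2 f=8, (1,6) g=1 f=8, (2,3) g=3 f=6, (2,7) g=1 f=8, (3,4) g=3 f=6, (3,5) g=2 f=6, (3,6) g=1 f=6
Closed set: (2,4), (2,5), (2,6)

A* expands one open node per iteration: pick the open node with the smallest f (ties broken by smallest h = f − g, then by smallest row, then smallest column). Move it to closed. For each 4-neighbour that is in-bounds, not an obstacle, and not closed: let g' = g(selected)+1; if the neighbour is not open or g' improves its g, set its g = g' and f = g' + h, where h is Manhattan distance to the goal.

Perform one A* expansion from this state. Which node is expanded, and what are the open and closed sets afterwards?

step 1: expand (2,3) (f=6, h=3) → closed; open now [(1,3) g=4 f=8, (1,4) g=3 f=8, (1,5) g=2 f=8, (1,6) g=1 f=8, (2,2) g=4 f=6, (2,7) g=1 f=8, (3,3) g=4 f=6, (3,4) g=3 f=6, (3,5) g=2 f=6, (3,6) g=1 f=6]

expanded=(2,3); open=[(1,3) g=4 f=8, (1,4) g=3 f=8, (1,5) g=2 f=8, (1,6) g=1 f=8, (2,2) g=4 f=6, (2,7) g=1 f=8, (3,3) g=4 f=6, (3,4) g=3 f=6, (3,5) g=2 f=6, (3,6) g=1 f=6]; closed=[(2,3), (2,4), (2,5), (2,6)]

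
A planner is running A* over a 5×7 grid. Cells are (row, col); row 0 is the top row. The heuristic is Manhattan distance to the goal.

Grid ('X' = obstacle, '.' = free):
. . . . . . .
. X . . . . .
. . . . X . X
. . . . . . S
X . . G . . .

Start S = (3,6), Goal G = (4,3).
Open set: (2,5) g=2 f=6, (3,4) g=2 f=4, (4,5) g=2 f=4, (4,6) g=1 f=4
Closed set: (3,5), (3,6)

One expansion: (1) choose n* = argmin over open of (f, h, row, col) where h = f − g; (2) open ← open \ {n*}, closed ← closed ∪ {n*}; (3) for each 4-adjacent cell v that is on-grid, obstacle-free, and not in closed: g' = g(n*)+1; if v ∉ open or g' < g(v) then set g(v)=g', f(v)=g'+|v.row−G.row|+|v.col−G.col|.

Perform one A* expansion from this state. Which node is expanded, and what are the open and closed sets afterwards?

expanded=(3,4); open=[(2,5) g=2 f=6, (3,3) g=3 f=4, (4,4) g=3 f=4, (4,5) g=2 f=4, (4,6) g=1 f=4]; closed=[(3,4), (3,5), (3,6)]

step 1: expand (3,4) (f=4, h=2) → closed; open now [(2,5) g=2 f=6, (3,3) g=3 f=4, (4,4) g=3 f=4, (4,5) g=2 f=4, (4,6) g=1 f=4]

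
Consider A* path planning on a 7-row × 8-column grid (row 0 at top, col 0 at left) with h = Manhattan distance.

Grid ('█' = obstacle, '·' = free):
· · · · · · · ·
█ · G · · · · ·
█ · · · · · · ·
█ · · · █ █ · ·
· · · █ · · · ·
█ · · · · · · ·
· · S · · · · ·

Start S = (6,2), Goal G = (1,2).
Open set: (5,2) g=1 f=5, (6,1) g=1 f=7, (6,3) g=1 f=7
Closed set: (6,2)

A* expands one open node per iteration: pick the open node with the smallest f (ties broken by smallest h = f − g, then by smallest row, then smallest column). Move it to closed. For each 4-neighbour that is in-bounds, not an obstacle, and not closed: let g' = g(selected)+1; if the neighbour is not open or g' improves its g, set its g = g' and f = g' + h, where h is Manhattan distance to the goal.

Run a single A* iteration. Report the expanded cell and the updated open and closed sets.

expanded=(5,2); open=[(4,2) g=2 f=5, (5,1) g=2 f=7, (5,3) g=2 f=7, (6,1) g=1 f=7, (6,3) g=1 f=7]; closed=[(5,2), (6,2)]

step 1: expand (5,2) (f=5, h=4) → closed; open now [(4,2) g=2 f=5, (5,1) g=2 f=7, (5,3) g=2 f=7, (6,1) g=1 f=7, (6,3) g=1 f=7]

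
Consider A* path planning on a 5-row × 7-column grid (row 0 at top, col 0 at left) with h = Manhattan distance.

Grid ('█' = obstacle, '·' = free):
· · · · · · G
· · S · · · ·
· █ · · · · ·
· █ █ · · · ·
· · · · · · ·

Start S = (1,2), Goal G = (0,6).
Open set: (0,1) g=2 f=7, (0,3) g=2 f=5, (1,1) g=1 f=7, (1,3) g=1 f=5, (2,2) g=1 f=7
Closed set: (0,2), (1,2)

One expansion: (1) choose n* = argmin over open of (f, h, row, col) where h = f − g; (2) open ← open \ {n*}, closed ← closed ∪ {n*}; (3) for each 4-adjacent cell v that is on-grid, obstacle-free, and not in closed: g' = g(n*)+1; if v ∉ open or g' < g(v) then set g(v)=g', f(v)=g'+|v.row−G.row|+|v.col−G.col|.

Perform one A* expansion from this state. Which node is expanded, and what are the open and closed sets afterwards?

step 1: expand (0,3) (f=5, h=3) → closed; open now [(0,1) g=2 f=7, (0,4) g=3 f=5, (1,1) g=1 f=7, (1,3) g=1 f=5, (2,2) g=1 f=7]

expanded=(0,3); open=[(0,1) g=2 f=7, (0,4) g=3 f=5, (1,1) g=1 f=7, (1,3) g=1 f=5, (2,2) g=1 f=7]; closed=[(0,2), (0,3), (1,2)]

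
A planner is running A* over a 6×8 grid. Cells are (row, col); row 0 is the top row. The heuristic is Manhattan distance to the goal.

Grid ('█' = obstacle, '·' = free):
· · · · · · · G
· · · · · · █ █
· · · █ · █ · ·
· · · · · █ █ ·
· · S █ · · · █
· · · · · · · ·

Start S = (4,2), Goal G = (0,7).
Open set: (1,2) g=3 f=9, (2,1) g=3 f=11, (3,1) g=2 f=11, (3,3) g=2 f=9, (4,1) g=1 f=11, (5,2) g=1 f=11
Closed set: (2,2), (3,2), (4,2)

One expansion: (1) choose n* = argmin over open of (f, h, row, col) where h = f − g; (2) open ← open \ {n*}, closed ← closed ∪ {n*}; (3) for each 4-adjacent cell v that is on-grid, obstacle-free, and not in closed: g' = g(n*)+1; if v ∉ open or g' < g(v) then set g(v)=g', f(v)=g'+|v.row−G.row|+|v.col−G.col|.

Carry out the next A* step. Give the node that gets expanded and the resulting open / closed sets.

expanded=(1,2); open=[(0,2) g=4 f=9, (1,1) g=4 f=11, (1,3) g=4 f=9, (2,1) g=3 f=11, (3,1) g=2 f=11, (3,3) g=2 f=9, (4,1) g=1 f=11, (5,2) g=1 f=11]; closed=[(1,2), (2,2), (3,2), (4,2)]

step 1: expand (1,2) (f=9, h=6) → closed; open now [(0,2) g=4 f=9, (1,1) g=4 f=11, (1,3) g=4 f=9, (2,1) g=3 f=11, (3,1) g=2 f=11, (3,3) g=2 f=9, (4,1) g=1 f=11, (5,2) g=1 f=11]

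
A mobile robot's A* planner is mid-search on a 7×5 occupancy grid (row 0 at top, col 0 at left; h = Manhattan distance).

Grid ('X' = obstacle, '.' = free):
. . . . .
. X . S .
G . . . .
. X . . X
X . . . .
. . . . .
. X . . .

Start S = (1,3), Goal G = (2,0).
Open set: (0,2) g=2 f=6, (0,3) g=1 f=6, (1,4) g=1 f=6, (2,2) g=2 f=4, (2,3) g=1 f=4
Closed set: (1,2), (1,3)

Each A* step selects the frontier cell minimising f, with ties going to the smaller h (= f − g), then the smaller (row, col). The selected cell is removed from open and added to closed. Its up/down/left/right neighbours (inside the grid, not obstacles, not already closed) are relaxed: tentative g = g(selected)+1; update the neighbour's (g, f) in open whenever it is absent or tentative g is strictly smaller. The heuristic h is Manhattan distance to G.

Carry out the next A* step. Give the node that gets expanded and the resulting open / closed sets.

expanded=(2,2); open=[(0,2) g=2 f=6, (0,3) g=1 f=6, (1,4) g=1 f=6, (2,1) g=3 f=4, (2,3) g=1 f=4, (3,2) g=3 f=6]; closed=[(1,2), (1,3), (2,2)]

step 1: expand (2,2) (f=4, h=2) → closed; open now [(0,2) g=2 f=6, (0,3) g=1 f=6, (1,4) g=1 f=6, (2,1) g=3 f=4, (2,3) g=1 f=4, (3,2) g=3 f=6]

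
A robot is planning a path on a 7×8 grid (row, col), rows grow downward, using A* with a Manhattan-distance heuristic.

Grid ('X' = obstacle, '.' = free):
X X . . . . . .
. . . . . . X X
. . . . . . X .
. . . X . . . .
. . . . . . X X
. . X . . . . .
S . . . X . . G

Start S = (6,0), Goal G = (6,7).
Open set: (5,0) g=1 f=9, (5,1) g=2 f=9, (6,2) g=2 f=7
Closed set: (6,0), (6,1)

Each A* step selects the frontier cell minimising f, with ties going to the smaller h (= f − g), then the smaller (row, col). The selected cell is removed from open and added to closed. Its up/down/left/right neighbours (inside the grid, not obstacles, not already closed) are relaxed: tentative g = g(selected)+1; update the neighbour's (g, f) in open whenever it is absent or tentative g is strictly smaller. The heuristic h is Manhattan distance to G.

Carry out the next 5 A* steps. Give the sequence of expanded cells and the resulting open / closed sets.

order=[(6,2) → (6,3) → (5,3) → (5,4) → (5,5)]; open=[(4,3) g=5 f=11, (4,4) g=6 f=11, (4,5) g=7 f=11, (5,0) g=1 f=9, (5,1) g=2 f=9, (5,6) g=7 f=9, (6,5) g=7 f=9]; closed=[(5,3), (5,4), (5,5), (6,0), (6,1), (6,2), (6,3)]

step 1: expand (6,2) (f=7, h=5) → closed; open now [(5,0) g=1 f=9, (5,1) g=2 f=9, (6,3) g=3 f=7]
step 2: expand (6,3) (f=7, h=4) → closed; open now [(5,0) g=1 f=9, (5,1) g=2 f=9, (5,3) g=4 f=9]
step 3: expand (5,3) (f=9, h=5) → closed; open now [(4,3) g=5 f=11, (5,0) g=1 f=9, (5,1) g=2 f=9, (5,4) g=5 f=9]
step 4: expand (5,4) (f=9, h=4) → closed; open now [(4,3) g=5 f=11, (4,4) g=6 f=11, (5,0) g=1 f=9, (5,1) g=2 f=9, (5,5) g=6 f=9]
step 5: expand (5,5) (f=9, h=3) → closed; open now [(4,3) g=5 f=11, (4,4) g=6 f=11, (4,5) g=7 f=11, (5,0) g=1 f=9, (5,1) g=2 f=9, (5,6) g=7 f=9, (6,5) g=7 f=9]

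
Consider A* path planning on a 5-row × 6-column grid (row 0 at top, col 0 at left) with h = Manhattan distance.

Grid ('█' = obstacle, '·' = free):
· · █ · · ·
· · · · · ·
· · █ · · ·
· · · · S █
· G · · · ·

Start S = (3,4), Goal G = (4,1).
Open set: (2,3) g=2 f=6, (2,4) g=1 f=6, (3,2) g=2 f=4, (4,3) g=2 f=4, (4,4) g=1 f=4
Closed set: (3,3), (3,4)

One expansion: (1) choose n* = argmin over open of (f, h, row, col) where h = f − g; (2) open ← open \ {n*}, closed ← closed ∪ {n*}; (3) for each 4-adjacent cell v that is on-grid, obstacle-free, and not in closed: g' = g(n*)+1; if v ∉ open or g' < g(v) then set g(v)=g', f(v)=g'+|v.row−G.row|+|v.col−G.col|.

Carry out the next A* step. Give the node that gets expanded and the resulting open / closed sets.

step 1: expand (3,2) (f=4, h=2) → closed; open now [(2,3) g=2 f=6, (2,4) g=1 f=6, (3,1) g=3 f=4, (4,2) g=3 f=4, (4,3) g=2 f=4, (4,4) g=1 f=4]

expanded=(3,2); open=[(2,3) g=2 f=6, (2,4) g=1 f=6, (3,1) g=3 f=4, (4,2) g=3 f=4, (4,3) g=2 f=4, (4,4) g=1 f=4]; closed=[(3,2), (3,3), (3,4)]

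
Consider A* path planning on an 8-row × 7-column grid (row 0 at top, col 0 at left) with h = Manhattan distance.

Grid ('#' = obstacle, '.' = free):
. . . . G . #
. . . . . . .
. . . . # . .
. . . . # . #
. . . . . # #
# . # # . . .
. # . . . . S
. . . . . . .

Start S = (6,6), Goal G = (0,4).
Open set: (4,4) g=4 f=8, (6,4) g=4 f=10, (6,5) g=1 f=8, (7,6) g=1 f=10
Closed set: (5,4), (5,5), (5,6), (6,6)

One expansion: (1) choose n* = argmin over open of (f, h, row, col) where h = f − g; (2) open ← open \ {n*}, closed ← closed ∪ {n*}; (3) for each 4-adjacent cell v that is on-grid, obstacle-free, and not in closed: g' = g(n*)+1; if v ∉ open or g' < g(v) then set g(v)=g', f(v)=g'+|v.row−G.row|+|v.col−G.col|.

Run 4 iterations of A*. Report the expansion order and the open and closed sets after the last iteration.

order=[(4,4) → (6,5) → (6,4) → (4,3)]; open=[(3,3) g=6 f=10, (4,2) g=6 f=12, (6,3) g=3 f=10, (7,4) g=3 f=10, (7,5) g=2 f=10, (7,6) g=1 f=10]; closed=[(4,3), (4,4), (5,4), (5,5), (5,6), (6,4), (6,5), (6,6)]

step 1: expand (4,4) (f=8, h=4) → closed; open now [(4,3) g=5 f=10, (6,4) g=4 f=10, (6,5) g=1 f=8, (7,6) g=1 f=10]
step 2: expand (6,5) (f=8, h=7) → closed; open now [(4,3) g=5 f=10, (6,4) g=2 f=8, (7,5) g=2 f=10, (7,6) g=1 f=10]
step 3: expand (6,4) (f=8, h=6) → closed; open now [(4,3) g=5 f=10, (6,3) g=3 f=10, (7,4) g=3 f=10, (7,5) g=2 f=10, (7,6) g=1 f=10]
step 4: expand (4,3) (f=10, h=5) → closed; open now [(3,3) g=6 f=10, (4,2) g=6 f=12, (6,3) g=3 f=10, (7,4) g=3 f=10, (7,5) g=2 f=10, (7,6) g=1 f=10]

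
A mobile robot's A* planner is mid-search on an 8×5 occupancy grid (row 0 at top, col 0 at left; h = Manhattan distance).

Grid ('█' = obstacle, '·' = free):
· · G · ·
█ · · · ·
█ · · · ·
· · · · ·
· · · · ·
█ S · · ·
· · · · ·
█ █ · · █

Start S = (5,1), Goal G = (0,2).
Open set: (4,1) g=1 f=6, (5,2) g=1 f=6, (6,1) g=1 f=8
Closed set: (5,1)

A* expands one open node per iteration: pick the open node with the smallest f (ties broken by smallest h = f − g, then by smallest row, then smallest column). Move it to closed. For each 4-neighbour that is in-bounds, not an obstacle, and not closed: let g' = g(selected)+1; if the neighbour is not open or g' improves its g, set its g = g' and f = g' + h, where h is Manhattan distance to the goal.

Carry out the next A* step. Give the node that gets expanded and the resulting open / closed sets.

step 1: expand (4,1) (f=6, h=5) → closed; open now [(3,1) g=2 f=6, (4,0) g=2 f=8, (4,2) g=2 f=6, (5,2) g=1 f=6, (6,1) g=1 f=8]

expanded=(4,1); open=[(3,1) g=2 f=6, (4,0) g=2 f=8, (4,2) g=2 f=6, (5,2) g=1 f=6, (6,1) g=1 f=8]; closed=[(4,1), (5,1)]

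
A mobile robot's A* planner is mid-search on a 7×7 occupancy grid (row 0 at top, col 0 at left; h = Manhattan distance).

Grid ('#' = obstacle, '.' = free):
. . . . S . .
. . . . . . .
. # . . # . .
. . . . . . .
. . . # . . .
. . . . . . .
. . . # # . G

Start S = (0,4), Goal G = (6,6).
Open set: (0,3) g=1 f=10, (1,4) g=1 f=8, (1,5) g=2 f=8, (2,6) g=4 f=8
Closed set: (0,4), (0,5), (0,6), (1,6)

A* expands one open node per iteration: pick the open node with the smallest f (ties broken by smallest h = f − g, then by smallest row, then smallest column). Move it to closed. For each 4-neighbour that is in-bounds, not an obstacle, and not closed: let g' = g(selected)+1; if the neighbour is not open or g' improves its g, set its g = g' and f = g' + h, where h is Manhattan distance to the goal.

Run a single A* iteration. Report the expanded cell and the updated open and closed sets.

expanded=(2,6); open=[(0,3) g=1 f=10, (1,4) g=1 f=8, (1,5) g=2 f=8, (2,5) g=5 f=10, (3,6) g=5 f=8]; closed=[(0,4), (0,5), (0,6), (1,6), (2,6)]

step 1: expand (2,6) (f=8, h=4) → closed; open now [(0,3) g=1 f=10, (1,4) g=1 f=8, (1,5) g=2 f=8, (2,5) g=5 f=10, (3,6) g=5 f=8]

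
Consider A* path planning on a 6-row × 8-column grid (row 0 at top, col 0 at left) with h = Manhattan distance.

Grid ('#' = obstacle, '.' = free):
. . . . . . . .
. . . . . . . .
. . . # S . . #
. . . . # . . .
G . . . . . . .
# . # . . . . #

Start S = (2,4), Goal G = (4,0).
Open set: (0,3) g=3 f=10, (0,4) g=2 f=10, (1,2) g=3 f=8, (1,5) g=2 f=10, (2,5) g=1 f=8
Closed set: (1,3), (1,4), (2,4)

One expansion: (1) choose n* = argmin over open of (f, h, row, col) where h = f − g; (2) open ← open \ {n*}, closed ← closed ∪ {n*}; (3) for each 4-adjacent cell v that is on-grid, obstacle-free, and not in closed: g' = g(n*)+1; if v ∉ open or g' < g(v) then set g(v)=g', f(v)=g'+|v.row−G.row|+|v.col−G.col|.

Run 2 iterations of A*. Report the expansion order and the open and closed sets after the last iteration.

step 1: expand (1,2) (f=8, h=5) → closed; open now [(0,2) g=4 f=10, (0,3) g=3 f=10, (0,4) g=2 f=10, (1,1) g=4 f=8, (1,5) g=2 f=10, (2,2) g=4 f=8, (2,5) g=1 f=8]
step 2: expand (1,1) (f=8, h=4) → closed; open now [(0,1) g=5 f=10, (0,2) g=4 f=10, (0,3) g=3 f=10, (0,4) g=2 f=10, (1,0) g=5 f=8, (1,5) g=2 f=10, (2,1) g=5 f=8, (2,2) g=4 f=8, (2,5) g=1 f=8]

order=[(1,2) → (1,1)]; open=[(0,1) g=5 f=10, (0,2) g=4 f=10, (0,3) g=3 f=10, (0,4) g=2 f=10, (1,0) g=5 f=8, (1,5) g=2 f=10, (2,1) g=5 f=8, (2,2) g=4 f=8, (2,5) g=1 f=8]; closed=[(1,1), (1,2), (1,3), (1,4), (2,4)]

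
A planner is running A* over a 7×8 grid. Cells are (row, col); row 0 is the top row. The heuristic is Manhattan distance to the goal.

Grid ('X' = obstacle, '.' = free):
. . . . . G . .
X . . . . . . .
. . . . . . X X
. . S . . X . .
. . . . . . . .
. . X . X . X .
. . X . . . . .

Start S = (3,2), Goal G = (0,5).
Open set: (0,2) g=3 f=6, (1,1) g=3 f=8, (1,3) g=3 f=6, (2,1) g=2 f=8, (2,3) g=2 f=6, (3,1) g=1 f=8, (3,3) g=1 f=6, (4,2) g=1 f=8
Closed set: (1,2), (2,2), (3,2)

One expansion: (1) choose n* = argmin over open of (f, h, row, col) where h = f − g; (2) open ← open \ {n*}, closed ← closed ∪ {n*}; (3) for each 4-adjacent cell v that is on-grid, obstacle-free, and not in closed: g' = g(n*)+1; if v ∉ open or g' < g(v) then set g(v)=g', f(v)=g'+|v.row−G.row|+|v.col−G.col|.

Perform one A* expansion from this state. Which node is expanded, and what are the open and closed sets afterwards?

expanded=(0,2); open=[(0,1) g=4 f=8, (0,3) g=4 f=6, (1,1) g=3 f=8, (1,3) g=3 f=6, (2,1) g=2 f=8, (2,3) g=2 f=6, (3,1) g=1 f=8, (3,3) g=1 f=6, (4,2) g=1 f=8]; closed=[(0,2), (1,2), (2,2), (3,2)]

step 1: expand (0,2) (f=6, h=3) → closed; open now [(0,1) g=4 f=8, (0,3) g=4 f=6, (1,1) g=3 f=8, (1,3) g=3 f=6, (2,1) g=2 f=8, (2,3) g=2 f=6, (3,1) g=1 f=8, (3,3) g=1 f=6, (4,2) g=1 f=8]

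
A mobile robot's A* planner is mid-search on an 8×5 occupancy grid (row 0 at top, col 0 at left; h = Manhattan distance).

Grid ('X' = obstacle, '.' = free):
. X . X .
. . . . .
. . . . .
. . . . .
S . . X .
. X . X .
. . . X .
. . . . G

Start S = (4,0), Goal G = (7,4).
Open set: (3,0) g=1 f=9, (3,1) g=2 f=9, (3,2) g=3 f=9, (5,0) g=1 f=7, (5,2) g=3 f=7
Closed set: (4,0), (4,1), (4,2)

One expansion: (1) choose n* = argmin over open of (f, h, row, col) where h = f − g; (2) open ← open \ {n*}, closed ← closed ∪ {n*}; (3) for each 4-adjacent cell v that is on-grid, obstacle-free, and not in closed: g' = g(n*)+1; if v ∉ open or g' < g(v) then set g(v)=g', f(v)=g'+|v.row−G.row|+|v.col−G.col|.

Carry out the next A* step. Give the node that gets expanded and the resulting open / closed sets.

step 1: expand (5,2) (f=7, h=4) → closed; open now [(3,0) g=1 f=9, (3,1) g=2 f=9, (3,2) g=3 f=9, (5,0) g=1 f=7, (6,2) g=4 f=7]

expanded=(5,2); open=[(3,0) g=1 f=9, (3,1) g=2 f=9, (3,2) g=3 f=9, (5,0) g=1 f=7, (6,2) g=4 f=7]; closed=[(4,0), (4,1), (4,2), (5,2)]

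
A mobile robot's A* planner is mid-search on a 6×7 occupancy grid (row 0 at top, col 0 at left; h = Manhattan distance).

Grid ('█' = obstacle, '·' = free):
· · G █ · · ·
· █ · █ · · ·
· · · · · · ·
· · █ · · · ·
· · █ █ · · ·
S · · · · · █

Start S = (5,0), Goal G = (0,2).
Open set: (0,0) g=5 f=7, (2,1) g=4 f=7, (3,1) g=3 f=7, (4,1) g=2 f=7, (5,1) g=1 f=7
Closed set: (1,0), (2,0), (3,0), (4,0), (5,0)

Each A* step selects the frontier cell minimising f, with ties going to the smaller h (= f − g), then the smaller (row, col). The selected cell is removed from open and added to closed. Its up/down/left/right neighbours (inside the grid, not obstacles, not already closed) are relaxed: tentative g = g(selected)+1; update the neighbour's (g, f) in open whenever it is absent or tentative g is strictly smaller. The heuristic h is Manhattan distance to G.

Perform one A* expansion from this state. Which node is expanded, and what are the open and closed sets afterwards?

step 1: expand (0,0) (f=7, h=2) → closed; open now [(0,1) g=6 f=7, (2,1) g=4 f=7, (3,1) g=3 f=7, (4,1) g=2 f=7, (5,1) g=1 f=7]

expanded=(0,0); open=[(0,1) g=6 f=7, (2,1) g=4 f=7, (3,1) g=3 f=7, (4,1) g=2 f=7, (5,1) g=1 f=7]; closed=[(0,0), (1,0), (2,0), (3,0), (4,0), (5,0)]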